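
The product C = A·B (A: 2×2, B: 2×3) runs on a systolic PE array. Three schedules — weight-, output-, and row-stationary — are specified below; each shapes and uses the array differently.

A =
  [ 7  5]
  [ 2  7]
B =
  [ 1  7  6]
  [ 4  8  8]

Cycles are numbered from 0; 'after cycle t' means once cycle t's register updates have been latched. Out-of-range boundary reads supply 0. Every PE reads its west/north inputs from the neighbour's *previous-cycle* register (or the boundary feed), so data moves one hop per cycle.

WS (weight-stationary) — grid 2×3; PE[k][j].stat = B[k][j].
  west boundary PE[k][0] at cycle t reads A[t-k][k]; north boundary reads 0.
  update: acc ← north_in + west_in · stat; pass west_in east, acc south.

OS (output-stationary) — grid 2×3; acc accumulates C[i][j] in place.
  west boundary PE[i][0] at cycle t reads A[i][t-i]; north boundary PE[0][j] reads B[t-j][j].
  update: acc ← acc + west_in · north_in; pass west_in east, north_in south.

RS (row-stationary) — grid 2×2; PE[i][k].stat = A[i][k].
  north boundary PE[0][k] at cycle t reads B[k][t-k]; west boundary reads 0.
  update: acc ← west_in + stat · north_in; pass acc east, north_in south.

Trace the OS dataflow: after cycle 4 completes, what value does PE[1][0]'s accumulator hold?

Tracing OS — 2×3 array, target PE[1][0]:
  0: (0,0).acc=7  regs=<7,1>
  0: (1,0).acc=0  regs=<0,0>
  1: (0,0).acc=27  regs=<5,4>
  1: (1,0).acc=2  regs=<2,1>
  2: (0,0).acc=27  regs=<0,0>
  2: (1,0).acc=30  regs=<7,4>
  3: (0,0).acc=27  regs=<0,0>
  3: (1,0).acc=30  regs=<0,0>
  4: (0,0).acc=27  regs=<0,0>
  4: (1,0).acc=30  regs=<0,0>

PE[1][0].acc = 30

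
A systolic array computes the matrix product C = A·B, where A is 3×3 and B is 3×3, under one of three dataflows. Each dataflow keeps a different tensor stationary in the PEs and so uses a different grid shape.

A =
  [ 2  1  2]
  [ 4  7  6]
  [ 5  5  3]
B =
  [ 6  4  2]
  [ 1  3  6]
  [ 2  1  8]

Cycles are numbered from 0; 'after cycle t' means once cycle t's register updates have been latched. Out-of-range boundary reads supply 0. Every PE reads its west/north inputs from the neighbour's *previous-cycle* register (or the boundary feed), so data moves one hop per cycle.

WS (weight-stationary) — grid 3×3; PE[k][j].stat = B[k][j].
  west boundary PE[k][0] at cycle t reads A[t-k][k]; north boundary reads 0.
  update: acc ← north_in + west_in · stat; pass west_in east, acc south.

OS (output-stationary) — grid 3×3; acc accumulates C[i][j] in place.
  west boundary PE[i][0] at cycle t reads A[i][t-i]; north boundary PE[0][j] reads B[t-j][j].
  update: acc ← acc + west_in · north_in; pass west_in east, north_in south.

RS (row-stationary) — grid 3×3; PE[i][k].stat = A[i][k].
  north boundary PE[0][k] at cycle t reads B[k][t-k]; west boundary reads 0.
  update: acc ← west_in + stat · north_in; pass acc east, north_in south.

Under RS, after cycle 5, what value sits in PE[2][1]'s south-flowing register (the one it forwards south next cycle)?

RS 3×3: PE[2][1] cycle-by-cycle (with neighbour feeds):
  after 0 — PE[1][1] acc=0, pass-E 0, pass-S 0
  after 0 — PE[2][0] acc=0, pass-E 0, pass-S 0
  after 0 — PE[2][1] acc=0, pass-E 0, pass-S 0
  after 1 — PE[1][1] acc=0, pass-E 0, pass-S 0
  after 1 — PE[2][0] acc=0, pass-E 0, pass-S 0
  after 1 — PE[2][1] acc=0, pass-E 0, pass-S 0
  after 2 — PE[1][1] acc=31, pass-E 31, pass-S 1
  after 2 — PE[2][0] acc=30, pass-E 30, pass-S 6
  after 2 — PE[2][1] acc=0, pass-E 0, pass-S 0
  after 3 — PE[1][1] acc=37, pass-E 37, pass-S 3
  after 3 — PE[2][0] acc=20, pass-E 20, pass-S 4
  after 3 — PE[2][1] acc=35, pass-E 35, pass-S 1
  after 4 — PE[1][1] acc=50, pass-E 50, pass-S 6
  after 4 — PE[2][0] acc=10, pass-E 10, pass-S 2
  after 4 — PE[2][1] acc=35, pass-E 35, pass-S 3
  after 5 — PE[1][1] acc=0, pass-E 0, pass-S 0
  after 5 — PE[2][0] acc=0, pass-E 0, pass-S 0
  after 5 — PE[2][1] acc=40, pass-E 40, pass-S 6

register = 6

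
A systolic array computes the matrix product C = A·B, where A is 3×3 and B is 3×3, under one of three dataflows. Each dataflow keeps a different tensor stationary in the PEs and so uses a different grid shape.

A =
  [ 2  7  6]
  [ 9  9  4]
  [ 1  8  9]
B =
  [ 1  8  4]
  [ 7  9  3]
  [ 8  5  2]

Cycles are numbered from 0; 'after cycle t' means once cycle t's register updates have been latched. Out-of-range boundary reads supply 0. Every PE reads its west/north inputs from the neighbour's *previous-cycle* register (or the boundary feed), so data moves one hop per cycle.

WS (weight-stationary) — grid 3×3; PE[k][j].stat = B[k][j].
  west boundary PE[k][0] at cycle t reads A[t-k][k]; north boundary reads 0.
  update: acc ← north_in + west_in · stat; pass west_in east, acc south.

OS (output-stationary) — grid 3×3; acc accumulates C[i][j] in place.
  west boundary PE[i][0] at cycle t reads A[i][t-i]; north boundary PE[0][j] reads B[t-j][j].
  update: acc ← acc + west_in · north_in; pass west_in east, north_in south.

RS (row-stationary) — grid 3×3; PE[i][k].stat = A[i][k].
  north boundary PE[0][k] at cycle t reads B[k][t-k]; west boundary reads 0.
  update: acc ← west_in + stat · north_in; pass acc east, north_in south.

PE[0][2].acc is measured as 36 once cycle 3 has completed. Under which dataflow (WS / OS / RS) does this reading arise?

Under WS (3×3), PE[0][2]:
  t=0 PE[0][2]: acc=0 h=0 v=0
  t=1 PE[0][2]: acc=0 h=0 v=0
  t=2 PE[0][2]: acc=8 h=2 v=8
  t=3 PE[0][2]: acc=36 h=9 v=36
Under OS (3×3), PE[0][2]:
  t=0 PE[0][2]: acc=0 h=0 v=0
  t=1 PE[0][2]: acc=0 h=0 v=0
  t=2 PE[0][2]: acc=8 h=2 v=4
  t=3 PE[0][2]: acc=29 h=7 v=3
Under RS (3×3), PE[0][2]:
  t=0 PE[0][2]: acc=0 h=0 v=0
  t=1 PE[0][2]: acc=0 h=0 v=0
  t=2 PE[0][2]: acc=99 h=99 v=8
  t=3 PE[0][2]: acc=109 h=109 v=5

dataflow = WS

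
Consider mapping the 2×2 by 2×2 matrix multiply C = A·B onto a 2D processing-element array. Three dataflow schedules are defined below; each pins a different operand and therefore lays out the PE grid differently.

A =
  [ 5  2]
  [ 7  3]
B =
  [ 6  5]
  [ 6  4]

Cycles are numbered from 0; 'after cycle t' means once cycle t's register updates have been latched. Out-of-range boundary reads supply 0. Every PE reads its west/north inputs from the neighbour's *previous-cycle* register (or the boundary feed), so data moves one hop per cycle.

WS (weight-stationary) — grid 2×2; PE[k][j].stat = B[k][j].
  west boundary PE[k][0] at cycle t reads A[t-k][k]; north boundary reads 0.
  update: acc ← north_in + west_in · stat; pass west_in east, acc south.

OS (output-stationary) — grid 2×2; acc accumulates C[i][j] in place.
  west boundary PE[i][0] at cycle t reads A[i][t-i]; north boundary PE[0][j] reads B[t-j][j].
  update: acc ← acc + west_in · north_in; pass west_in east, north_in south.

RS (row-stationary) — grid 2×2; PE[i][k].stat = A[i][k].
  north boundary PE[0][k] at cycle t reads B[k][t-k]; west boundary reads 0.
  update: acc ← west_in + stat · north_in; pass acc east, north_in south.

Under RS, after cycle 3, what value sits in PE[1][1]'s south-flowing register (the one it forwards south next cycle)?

register = 4

Tracing RS — 2×2 array, target PE[1][1]:
  [0] (0,1) acc=0 (h:0 v:0)
  [0] (1,0) acc=0 (h:0 v:0)
  [0] (1,1) acc=0 (h:0 v:0)
  [1] (0,1) acc=42 (h:42 v:6)
  [1] (1,0) acc=42 (h:42 v:6)
  [1] (1,1) acc=0 (h:0 v:0)
  [2] (0,1) acc=33 (h:33 v:4)
  [2] (1,0) acc=35 (h:35 v:5)
  [2] (1,1) acc=60 (h:60 v:6)
  [3] (0,1) acc=0 (h:0 v:0)
  [3] (1,0) acc=0 (h:0 v:0)
  [3] (1,1) acc=47 (h:47 v:4)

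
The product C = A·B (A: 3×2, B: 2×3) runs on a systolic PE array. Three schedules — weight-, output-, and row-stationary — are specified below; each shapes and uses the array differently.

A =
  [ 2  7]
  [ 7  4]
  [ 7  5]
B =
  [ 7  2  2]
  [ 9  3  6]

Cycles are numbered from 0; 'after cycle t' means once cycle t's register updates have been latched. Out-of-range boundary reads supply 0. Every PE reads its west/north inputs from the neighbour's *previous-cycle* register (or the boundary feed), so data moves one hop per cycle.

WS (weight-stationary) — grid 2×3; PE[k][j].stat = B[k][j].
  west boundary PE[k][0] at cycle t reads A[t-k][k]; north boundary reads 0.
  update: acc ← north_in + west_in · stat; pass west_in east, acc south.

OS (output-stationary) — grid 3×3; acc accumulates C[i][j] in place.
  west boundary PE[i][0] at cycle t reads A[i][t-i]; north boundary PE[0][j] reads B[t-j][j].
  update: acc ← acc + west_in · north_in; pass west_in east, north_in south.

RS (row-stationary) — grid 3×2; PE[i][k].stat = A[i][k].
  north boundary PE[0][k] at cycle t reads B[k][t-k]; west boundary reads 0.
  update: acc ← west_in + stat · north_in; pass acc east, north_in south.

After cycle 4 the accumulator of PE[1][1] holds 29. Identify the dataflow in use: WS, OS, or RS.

dataflow = WS

WS [2×3] PE[1][1] across cycles:
  t=0 PE[1][1]: acc=0 h=0 v=0
  t=1 PE[1][1]: acc=0 h=0 v=0
  t=2 PE[1][1]: acc=25 h=7 v=25
  t=3 PE[1][1]: acc=26 h=4 v=26
  t=4 PE[1][1]: acc=29 h=5 v=29
OS [3×3] PE[1][1] across cycles:
  t=0 PE[1][1]: acc=0 h=0 v=0
  t=1 PE[1][1]: acc=0 h=0 v=0
  t=2 PE[1][1]: acc=14 h=7 v=2
  t=3 PE[1][1]: acc=26 h=4 v=3
  t=4 PE[1][1]: acc=26 h=0 v=0
RS [3×2] PE[1][1] across cycles:
  t=0 PE[1][1]: acc=0 h=0 v=0
  t=1 PE[1][1]: acc=0 h=0 v=0
  t=2 PE[1][1]: acc=85 h=85 v=9
  t=3 PE[1][1]: acc=26 h=26 v=3
  t=4 PE[1][1]: acc=38 h=38 v=6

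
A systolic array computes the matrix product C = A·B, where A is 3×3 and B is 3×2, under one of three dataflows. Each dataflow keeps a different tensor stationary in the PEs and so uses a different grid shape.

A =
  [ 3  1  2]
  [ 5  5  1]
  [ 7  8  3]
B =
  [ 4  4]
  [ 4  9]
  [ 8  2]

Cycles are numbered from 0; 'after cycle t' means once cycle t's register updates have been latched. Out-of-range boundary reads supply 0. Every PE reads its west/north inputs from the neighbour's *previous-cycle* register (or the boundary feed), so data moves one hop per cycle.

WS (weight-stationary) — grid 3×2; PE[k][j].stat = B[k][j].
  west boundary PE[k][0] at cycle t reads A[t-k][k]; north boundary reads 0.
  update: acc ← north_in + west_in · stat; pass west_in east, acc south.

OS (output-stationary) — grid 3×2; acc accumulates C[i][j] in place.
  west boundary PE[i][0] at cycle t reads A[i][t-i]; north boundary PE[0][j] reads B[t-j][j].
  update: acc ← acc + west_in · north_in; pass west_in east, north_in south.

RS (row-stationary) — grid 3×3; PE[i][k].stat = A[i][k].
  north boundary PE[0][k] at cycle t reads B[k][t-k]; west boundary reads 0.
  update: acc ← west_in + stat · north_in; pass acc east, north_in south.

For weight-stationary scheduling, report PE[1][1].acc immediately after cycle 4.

PE[1][1].acc = 100

WS on a 3×2 grid — tracing PE[1][1] and its feeders:
  after 0 — PE[0][1] acc=0, pass-E 0, pass-S 0
  after 0 — PE[1][0] acc=0, pass-E 0, pass-S 0
  after 0 — PE[1][1] acc=0, pass-E 0, pass-S 0
  after 1 — PE[0][1] acc=12, pass-E 3, pass-S 12
  after 1 — PE[1][0] acc=16, pass-E 1, pass-S 16
  after 1 — PE[1][1] acc=0, pass-E 0, pass-S 0
  after 2 — PE[0][1] acc=20, pass-E 5, pass-S 20
  after 2 — PE[1][0] acc=40, pass-E 5, pass-S 40
  after 2 — PE[1][1] acc=21, pass-E 1, pass-S 21
  after 3 — PE[0][1] acc=28, pass-E 7, pass-S 28
  after 3 — PE[1][0] acc=60, pass-E 8, pass-S 60
  after 3 — PE[1][1] acc=65, pass-E 5, pass-S 65
  after 4 — PE[0][1] acc=0, pass-E 0, pass-S 0
  after 4 — PE[1][0] acc=0, pass-E 0, pass-S 0
  after 4 — PE[1][1] acc=100, pass-E 8, pass-S 100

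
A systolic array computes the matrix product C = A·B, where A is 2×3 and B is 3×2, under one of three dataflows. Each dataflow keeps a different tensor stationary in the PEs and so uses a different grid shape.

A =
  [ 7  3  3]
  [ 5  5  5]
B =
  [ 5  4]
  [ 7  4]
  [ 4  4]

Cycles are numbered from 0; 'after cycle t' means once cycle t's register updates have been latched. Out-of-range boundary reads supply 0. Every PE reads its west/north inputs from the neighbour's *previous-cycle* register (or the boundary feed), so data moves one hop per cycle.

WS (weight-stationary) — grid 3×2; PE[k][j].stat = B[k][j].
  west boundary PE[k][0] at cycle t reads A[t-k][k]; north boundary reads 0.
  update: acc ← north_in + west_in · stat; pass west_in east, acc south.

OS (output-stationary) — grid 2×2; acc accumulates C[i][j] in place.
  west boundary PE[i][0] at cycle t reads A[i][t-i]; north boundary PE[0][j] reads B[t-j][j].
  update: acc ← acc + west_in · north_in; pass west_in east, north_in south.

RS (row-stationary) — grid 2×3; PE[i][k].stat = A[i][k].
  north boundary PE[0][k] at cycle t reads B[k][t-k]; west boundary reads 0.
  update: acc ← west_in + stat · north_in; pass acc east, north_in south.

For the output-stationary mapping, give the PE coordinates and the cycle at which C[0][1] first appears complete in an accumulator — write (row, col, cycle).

Under OS, C[0][1] lands at PE[0][1]:
  step 0 · PE0,1: acc=0; fwd→0 fwd↓0
  step 1 · PE0,1: acc=28; fwd→7 fwd↓4
  step 2 · PE0,1: acc=40; fwd→3 fwd↓4
  step 3 · PE0,1: acc=52; fwd→3 fwd↓4

(row, col, cycle) = (0, 1, 3)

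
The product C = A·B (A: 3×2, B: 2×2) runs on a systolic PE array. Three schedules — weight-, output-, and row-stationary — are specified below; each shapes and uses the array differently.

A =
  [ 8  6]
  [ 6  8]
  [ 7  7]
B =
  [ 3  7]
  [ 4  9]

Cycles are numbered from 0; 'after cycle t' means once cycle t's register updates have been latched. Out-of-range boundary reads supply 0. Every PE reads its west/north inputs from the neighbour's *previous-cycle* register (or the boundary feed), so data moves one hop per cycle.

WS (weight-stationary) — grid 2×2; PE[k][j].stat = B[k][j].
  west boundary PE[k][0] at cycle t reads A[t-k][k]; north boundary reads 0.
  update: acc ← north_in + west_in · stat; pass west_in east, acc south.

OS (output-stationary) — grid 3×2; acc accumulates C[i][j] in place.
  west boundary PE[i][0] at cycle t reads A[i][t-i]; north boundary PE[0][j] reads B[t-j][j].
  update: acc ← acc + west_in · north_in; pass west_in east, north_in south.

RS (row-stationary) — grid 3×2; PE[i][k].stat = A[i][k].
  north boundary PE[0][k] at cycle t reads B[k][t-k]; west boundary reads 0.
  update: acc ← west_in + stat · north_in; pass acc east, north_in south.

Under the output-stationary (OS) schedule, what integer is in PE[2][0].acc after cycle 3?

OS on a 3×2 grid — tracing PE[2][0] and its feeders:
  t=0 PE[1][0]: acc=0 h=0 v=0
  t=0 PE[2][0]: acc=0 h=0 v=0
  t=1 PE[1][0]: acc=18 h=6 v=3
  t=1 PE[2][0]: acc=0 h=0 v=0
  t=2 PE[1][0]: acc=50 h=8 v=4
  t=2 PE[2][0]: acc=21 h=7 v=3
  t=3 PE[1][0]: acc=50 h=0 v=0
  t=3 PE[2][0]: acc=49 h=7 v=4

PE[2][0].acc = 49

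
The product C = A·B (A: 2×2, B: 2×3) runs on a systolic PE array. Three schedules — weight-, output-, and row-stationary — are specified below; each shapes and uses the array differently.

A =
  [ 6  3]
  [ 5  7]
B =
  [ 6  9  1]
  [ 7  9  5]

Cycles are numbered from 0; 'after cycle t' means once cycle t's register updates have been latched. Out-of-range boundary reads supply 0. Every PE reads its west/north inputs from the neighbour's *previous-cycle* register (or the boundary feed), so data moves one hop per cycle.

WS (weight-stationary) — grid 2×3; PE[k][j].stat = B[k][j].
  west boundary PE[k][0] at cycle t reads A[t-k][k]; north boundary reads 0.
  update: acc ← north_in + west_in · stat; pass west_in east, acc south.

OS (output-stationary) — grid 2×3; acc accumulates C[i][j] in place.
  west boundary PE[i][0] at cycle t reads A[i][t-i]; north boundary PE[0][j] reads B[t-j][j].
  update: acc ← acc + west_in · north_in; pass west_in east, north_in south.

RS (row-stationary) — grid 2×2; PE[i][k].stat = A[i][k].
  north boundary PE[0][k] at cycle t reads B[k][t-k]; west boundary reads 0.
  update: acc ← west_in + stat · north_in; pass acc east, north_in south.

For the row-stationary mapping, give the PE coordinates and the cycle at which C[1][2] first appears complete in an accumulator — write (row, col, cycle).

RS — PE[1][1] is where C[1][2] collects:
  step 0 · PE1,1: acc=0; fwd→0 fwd↓0
  step 1 · PE1,1: acc=0; fwd→0 fwd↓0
  step 2 · PE1,1: acc=79; fwd→79 fwd↓7
  step 3 · PE1,1: acc=108; fwd→108 fwd↓9
  step 4 · PE1,1: acc=40; fwd→40 fwd↓5

(row, col, cycle) = (1, 1, 4)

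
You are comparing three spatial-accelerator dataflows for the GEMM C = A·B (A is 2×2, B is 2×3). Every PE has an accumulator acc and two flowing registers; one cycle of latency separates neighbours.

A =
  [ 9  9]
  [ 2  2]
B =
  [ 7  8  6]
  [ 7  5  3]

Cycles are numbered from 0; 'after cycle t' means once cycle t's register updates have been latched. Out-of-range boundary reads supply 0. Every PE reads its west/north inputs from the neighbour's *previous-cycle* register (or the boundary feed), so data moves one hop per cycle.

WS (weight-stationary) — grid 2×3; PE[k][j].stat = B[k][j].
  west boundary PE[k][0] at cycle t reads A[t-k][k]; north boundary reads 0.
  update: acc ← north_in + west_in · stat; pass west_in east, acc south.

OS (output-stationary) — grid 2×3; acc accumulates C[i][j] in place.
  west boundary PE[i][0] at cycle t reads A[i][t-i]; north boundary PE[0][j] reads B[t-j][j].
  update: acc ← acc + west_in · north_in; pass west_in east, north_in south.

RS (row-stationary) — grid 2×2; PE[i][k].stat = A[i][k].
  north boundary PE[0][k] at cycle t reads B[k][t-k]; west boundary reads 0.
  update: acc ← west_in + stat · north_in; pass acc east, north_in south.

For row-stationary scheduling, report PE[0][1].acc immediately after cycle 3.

PE[0][1].acc = 81

RS on a 2×2 grid — tracing PE[0][1] and its feeders:
  @0  [0,0]  acc 63  |  →63  ↓7
  @0  [0,1]  acc 0  |  →0  ↓0
  @1  [0,0]  acc 72  |  →72  ↓8
  @1  [0,1]  acc 126  |  →126  ↓7
  @2  [0,0]  acc 54  |  →54  ↓6
  @2  [0,1]  acc 117  |  →117  ↓5
  @3  [0,0]  acc 0  |  →0  ↓0
  @3  [0,1]  acc 81  |  →81  ↓3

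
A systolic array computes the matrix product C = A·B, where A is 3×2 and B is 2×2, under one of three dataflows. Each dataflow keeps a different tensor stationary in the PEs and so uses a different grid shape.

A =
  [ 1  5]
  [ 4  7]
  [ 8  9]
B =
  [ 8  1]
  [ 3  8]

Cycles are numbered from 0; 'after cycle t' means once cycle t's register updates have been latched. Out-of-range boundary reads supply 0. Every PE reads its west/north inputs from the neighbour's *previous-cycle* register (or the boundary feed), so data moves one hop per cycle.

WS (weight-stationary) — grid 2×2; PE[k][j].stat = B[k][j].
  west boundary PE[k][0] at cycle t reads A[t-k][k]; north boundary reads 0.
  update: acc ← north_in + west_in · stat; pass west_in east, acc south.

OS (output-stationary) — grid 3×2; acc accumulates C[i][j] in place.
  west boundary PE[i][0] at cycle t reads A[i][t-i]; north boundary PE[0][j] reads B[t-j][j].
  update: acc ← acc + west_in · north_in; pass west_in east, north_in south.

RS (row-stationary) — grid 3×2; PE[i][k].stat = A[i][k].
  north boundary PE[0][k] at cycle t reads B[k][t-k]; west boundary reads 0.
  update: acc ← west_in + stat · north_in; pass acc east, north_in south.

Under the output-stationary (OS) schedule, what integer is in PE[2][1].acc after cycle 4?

PE[2][1].acc = 80

OS on a 3×2 grid — tracing PE[2][1] and its feeders:
  cycle 0: PE[1][1] → acc 0, east 0, south 0
  cycle 0: PE[2][0] → acc 0, east 0, south 0
  cycle 0: PE[2][1] → acc 0, east 0, south 0
  cycle 1: PE[1][1] → acc 0, east 0, south 0
  cycle 1: PE[2][0] → acc 0, east 0, south 0
  cycle 1: PE[2][1] → acc 0, east 0, south 0
  cycle 2: PE[1][1] → acc 4, east 4, south 1
  cycle 2: PE[2][0] → acc 64, east 8, south 8
  cycle 2: PE[2][1] → acc 0, east 0, south 0
  cycle 3: PE[1][1] → acc 60, east 7, south 8
  cycle 3: PE[2][0] → acc 91, east 9, south 3
  cycle 3: PE[2][1] → acc 8, east 8, south 1
  cycle 4: PE[1][1] → acc 60, east 0, south 0
  cycle 4: PE[2][0] → acc 91, east 0, south 0
  cycle 4: PE[2][1] → acc 80, east 9, south 8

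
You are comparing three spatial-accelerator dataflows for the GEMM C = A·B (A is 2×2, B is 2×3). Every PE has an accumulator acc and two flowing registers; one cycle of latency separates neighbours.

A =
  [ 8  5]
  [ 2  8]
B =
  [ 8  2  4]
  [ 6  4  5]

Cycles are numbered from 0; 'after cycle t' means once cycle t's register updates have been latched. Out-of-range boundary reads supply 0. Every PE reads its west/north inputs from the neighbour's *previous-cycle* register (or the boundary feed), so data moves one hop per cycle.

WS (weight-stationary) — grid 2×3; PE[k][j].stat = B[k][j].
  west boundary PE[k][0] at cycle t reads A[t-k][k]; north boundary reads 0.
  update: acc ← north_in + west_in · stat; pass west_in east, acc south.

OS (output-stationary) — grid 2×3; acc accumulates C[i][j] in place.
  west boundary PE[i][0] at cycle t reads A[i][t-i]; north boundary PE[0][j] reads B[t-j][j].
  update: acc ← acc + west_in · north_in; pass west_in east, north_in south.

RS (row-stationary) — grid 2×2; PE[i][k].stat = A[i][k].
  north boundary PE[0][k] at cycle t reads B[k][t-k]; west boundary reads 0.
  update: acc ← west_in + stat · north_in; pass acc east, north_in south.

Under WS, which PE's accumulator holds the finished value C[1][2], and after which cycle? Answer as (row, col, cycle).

Under WS, C[1][2] lands at PE[1][2]:
  0: (1,2).acc=0  regs=<0,0>
  1: (1,2).acc=0  regs=<0,0>
  2: (1,2).acc=0  regs=<0,0>
  3: (1,2).acc=57  regs=<5,57>
  4: (1,2).acc=48  regs=<8,48>

(row, col, cycle) = (1, 2, 4)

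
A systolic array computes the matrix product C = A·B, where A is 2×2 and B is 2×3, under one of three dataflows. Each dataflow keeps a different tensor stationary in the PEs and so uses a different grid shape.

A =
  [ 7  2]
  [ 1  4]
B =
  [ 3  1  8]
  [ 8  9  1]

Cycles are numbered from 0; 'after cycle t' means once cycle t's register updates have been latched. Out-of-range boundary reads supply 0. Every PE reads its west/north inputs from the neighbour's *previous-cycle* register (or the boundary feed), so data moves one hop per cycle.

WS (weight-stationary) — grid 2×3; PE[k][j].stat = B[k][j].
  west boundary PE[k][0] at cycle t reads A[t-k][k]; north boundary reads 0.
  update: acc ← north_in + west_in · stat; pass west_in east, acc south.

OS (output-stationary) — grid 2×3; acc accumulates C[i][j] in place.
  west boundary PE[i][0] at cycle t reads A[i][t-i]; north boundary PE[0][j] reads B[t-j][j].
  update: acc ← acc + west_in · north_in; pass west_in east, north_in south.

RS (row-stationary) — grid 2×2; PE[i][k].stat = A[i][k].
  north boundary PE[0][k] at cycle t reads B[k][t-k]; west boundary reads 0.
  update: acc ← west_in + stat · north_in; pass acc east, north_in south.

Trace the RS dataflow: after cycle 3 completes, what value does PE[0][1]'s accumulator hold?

PE[0][1].acc = 58

RS (2×2). Following PE[0][1] plus its west/north inputs:
  t=0 PE[0][0]: acc=21 h=21 v=3
  t=0 PE[0][1]: acc=0 h=0 v=0
  t=1 PE[0][0]: acc=7 h=7 v=1
  t=1 PE[0][1]: acc=37 h=37 v=8
  t=2 PE[0][0]: acc=56 h=56 v=8
  t=2 PE[0][1]: acc=25 h=25 v=9
  t=3 PE[0][0]: acc=0 h=0 v=0
  t=3 PE[0][1]: acc=58 h=58 v=1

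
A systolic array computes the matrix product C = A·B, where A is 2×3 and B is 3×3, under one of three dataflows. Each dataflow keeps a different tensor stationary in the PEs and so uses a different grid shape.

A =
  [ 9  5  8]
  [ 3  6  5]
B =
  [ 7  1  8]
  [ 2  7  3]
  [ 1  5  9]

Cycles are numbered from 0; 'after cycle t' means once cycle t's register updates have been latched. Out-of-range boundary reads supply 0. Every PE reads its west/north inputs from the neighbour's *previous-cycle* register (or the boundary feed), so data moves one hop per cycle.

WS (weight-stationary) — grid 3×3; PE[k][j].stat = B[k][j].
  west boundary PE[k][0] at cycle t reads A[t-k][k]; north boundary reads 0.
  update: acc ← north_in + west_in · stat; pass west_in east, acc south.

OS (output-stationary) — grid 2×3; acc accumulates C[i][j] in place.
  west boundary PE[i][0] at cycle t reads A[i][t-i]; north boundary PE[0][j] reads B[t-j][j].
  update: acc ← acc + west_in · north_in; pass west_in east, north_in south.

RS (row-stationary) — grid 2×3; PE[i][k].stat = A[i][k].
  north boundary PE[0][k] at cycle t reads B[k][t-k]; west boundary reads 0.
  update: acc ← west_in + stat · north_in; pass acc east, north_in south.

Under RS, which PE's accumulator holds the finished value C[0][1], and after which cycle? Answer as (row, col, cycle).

RS — PE[0][2] is where C[0][1] collects:
  cycle 0: PE[0][2] → acc 0, east 0, south 0
  cycle 1: PE[0][2] → acc 0, east 0, south 0
  cycle 2: PE[0][2] → acc 81, east 81, south 1
  cycle 3: PE[0][2] → acc 84, east 84, south 5

(row, col, cycle) = (0, 2, 3)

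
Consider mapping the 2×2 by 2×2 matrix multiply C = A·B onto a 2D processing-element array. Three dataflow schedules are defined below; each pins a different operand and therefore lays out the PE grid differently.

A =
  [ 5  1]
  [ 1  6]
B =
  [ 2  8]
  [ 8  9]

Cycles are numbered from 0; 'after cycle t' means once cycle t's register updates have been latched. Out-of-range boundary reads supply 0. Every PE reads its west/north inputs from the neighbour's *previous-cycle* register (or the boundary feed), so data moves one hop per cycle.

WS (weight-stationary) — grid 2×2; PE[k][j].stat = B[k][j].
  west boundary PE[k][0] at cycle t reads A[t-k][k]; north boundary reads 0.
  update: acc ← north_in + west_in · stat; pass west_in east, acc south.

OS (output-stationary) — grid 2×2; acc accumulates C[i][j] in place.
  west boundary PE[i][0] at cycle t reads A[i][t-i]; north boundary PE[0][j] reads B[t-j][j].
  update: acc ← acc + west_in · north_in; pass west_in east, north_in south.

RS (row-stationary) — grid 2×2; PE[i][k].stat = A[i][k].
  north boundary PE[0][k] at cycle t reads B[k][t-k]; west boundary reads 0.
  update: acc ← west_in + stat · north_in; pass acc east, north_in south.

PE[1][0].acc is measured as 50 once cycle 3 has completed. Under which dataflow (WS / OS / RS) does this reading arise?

dataflow = OS

WS [2×2] PE[1][0] across cycles:
  cycle 0: PE[1][0] → acc 0, east 0, south 0
  cycle 1: PE[1][0] → acc 18, east 1, south 18
  cycle 2: PE[1][0] → acc 50, east 6, south 50
  cycle 3: PE[1][0] → acc 0, east 0, south 0
OS [2×2] PE[1][0] across cycles:
  cycle 0: PE[1][0] → acc 0, east 0, south 0
  cycle 1: PE[1][0] → acc 2, east 1, south 2
  cycle 2: PE[1][0] → acc 50, east 6, south 8
  cycle 3: PE[1][0] → acc 50, east 0, south 0
RS [2×2] PE[1][0] across cycles:
  cycle 0: PE[1][0] → acc 0, east 0, south 0
  cycle 1: PE[1][0] → acc 2, east 2, south 2
  cycle 2: PE[1][0] → acc 8, east 8, south 8
  cycle 3: PE[1][0] → acc 0, east 0, south 0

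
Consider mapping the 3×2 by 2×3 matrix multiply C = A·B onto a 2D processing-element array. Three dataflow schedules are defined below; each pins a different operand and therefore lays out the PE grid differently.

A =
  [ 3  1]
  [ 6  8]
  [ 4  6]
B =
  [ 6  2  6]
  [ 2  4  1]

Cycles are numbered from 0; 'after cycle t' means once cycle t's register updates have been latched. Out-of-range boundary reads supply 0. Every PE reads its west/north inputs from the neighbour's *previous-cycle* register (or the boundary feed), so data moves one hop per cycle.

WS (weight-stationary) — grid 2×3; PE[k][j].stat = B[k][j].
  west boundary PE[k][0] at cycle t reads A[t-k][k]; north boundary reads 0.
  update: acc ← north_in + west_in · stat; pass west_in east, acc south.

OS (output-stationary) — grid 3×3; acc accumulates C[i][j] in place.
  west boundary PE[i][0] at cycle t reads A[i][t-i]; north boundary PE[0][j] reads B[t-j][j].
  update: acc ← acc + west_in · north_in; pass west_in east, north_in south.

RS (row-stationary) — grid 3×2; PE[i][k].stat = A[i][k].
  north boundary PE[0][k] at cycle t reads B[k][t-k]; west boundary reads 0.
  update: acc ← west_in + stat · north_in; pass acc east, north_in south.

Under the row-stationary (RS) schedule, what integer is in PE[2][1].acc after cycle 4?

RS 3×2: PE[2][1] cycle-by-cycle (with neighbour feeds):
  step 0 · PE1,1: acc=0; fwd→0 fwd↓0
  step 0 · PE2,0: acc=0; fwd→0 fwd↓0
  step 0 · PE2,1: acc=0; fwd→0 fwd↓0
  step 1 · PE1,1: acc=0; fwd→0 fwd↓0
  step 1 · PE2,0: acc=0; fwd→0 fwd↓0
  step 1 · PE2,1: acc=0; fwd→0 fwd↓0
  step 2 · PE1,1: acc=52; fwd→52 fwd↓2
  step 2 · PE2,0: acc=24; fwd→24 fwd↓6
  step 2 · PE2,1: acc=0; fwd→0 fwd↓0
  step 3 · PE1,1: acc=44; fwd→44 fwd↓4
  step 3 · PE2,0: acc=8; fwd→8 fwd↓2
  step 3 · PE2,1: acc=36; fwd→36 fwd↓2
  step 4 · PE1,1: acc=44; fwd→44 fwd↓1
  step 4 · PE2,0: acc=24; fwd→24 fwd↓6
  step 4 · PE2,1: acc=32; fwd→32 fwd↓4

PE[2][1].acc = 32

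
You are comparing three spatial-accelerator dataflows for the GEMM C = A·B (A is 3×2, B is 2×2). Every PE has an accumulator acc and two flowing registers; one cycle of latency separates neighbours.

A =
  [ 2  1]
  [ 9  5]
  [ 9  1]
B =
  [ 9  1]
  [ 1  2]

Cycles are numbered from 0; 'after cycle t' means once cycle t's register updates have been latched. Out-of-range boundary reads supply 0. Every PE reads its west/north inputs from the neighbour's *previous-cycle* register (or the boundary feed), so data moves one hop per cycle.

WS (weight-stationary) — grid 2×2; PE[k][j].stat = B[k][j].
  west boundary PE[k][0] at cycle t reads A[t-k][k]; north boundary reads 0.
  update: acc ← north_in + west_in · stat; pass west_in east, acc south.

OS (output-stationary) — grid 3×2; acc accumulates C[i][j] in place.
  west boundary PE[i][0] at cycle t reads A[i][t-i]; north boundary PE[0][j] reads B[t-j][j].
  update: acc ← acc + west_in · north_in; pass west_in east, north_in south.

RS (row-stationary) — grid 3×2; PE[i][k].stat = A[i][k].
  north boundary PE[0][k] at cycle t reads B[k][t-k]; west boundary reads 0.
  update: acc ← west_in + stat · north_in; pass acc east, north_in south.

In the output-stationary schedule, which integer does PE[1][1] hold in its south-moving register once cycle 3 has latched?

OS 3×2: PE[1][1] cycle-by-cycle (with neighbour feeds):
  after 0 — PE[0][1] acc=0, pass-E 0, pass-S 0
  after 0 — PE[1][0] acc=0, pass-E 0, pass-S 0
  after 0 — PE[1][1] acc=0, pass-E 0, pass-S 0
  after 1 — PE[0][1] acc=2, pass-E 2, pass-S 1
  after 1 — PE[1][0] acc=81, pass-E 9, pass-S 9
  after 1 — PE[1][1] acc=0, pass-E 0, pass-S 0
  after 2 — PE[0][1] acc=4, pass-E 1, pass-S 2
  after 2 — PE[1][0] acc=86, pass-E 5, pass-S 1
  after 2 — PE[1][1] acc=9, pass-E 9, pass-S 1
  after 3 — PE[0][1] acc=4, pass-E 0, pass-S 0
  after 3 — PE[1][0] acc=86, pass-E 0, pass-S 0
  after 3 — PE[1][1] acc=19, pass-E 5, pass-S 2

register = 2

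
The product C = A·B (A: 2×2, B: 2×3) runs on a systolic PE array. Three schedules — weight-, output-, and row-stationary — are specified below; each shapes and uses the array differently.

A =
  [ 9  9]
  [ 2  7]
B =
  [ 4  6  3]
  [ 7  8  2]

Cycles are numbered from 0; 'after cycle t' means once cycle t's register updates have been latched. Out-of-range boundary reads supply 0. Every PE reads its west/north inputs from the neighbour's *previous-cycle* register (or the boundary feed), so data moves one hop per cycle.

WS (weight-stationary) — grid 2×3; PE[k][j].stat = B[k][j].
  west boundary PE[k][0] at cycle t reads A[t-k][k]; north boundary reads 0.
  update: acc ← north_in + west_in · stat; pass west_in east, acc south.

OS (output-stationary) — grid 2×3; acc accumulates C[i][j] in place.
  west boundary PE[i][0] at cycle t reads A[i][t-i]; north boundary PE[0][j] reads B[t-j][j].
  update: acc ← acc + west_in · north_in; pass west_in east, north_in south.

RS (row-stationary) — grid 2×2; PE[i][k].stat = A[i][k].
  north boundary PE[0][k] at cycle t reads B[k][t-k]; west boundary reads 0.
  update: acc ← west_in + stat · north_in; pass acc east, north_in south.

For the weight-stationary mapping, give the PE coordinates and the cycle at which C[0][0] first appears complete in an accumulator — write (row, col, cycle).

WS — PE[1][0] is where C[0][0] collects:
  cycle 0: PE[1][0] → acc 0, east 0, south 0
  cycle 1: PE[1][0] → acc 99, east 9, south 99

(row, col, cycle) = (1, 0, 1)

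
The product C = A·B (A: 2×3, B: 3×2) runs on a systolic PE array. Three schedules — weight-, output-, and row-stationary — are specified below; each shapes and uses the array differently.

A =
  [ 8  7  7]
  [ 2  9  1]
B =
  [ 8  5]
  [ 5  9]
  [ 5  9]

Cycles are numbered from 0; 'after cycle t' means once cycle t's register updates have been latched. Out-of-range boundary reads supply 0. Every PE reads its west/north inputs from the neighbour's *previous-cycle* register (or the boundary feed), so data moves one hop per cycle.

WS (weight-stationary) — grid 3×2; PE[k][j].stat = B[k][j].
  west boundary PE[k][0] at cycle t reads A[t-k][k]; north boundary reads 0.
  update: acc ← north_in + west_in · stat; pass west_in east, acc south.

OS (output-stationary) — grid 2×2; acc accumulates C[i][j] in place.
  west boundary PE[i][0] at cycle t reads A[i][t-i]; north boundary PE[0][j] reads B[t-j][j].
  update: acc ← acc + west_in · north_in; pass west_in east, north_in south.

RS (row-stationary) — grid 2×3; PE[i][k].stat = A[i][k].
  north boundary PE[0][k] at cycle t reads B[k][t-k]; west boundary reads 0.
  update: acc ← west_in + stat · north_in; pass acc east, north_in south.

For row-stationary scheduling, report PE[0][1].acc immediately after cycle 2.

RS 2×3: PE[0][1] cycle-by-cycle (with neighbour feeds):
  0: (0,0).acc=64  regs=<64,8>
  0: (0,1).acc=0  regs=<0,0>
  1: (0,0).acc=40  regs=<40,5>
  1: (0,1).acc=99  regs=<99,5>
  2: (0,0).acc=0  regs=<0,0>
  2: (0,1).acc=103  regs=<103,9>

PE[0][1].acc = 103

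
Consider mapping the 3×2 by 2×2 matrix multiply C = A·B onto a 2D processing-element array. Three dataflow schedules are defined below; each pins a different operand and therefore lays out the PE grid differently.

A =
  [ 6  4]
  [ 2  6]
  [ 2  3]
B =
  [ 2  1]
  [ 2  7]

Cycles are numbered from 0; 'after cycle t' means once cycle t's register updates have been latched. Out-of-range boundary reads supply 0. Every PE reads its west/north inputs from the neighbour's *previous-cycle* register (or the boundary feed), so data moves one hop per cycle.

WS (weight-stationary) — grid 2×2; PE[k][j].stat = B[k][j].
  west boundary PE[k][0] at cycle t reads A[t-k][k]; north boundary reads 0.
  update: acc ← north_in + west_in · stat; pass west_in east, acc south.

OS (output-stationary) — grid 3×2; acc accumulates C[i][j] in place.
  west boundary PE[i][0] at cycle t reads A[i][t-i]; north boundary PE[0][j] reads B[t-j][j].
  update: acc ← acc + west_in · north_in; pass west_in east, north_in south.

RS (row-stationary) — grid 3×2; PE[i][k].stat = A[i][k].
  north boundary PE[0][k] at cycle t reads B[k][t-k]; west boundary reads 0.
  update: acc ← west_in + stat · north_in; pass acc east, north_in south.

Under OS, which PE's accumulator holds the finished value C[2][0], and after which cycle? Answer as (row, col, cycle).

OS — PE[2][0] is where C[2][0] collects:
  t=0 PE[2][0]: acc=0 h=0 v=0
  t=1 PE[2][0]: acc=0 h=0 v=0
  t=2 PE[2][0]: acc=4 h=2 v=2
  t=3 PE[2][0]: acc=10 h=3 v=2

(row, col, cycle) = (2, 0, 3)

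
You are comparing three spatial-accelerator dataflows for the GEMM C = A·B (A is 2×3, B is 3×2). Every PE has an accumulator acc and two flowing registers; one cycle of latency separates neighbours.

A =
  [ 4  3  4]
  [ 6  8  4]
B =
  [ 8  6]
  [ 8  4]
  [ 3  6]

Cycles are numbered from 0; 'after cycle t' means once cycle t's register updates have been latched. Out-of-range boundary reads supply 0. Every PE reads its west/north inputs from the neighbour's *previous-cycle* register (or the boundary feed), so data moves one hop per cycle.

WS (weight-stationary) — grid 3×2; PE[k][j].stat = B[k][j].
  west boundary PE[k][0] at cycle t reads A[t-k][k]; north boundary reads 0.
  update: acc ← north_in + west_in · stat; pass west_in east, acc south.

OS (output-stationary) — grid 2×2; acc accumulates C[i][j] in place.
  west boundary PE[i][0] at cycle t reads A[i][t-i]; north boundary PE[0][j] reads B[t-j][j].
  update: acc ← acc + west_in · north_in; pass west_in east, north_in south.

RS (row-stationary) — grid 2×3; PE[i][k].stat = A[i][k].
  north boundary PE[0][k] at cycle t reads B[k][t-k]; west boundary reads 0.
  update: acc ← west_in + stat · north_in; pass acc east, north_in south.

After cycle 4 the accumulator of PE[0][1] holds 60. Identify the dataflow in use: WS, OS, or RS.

dataflow = OS

— WS: 3×2; PE[0][1] trace:
  [0] (0,1) acc=0 (h:0 v:0)
  [1] (0,1) acc=24 (h:4 v:24)
  [2] (0,1) acc=36 (h:6 v:36)
  [3] (0,1) acc=0 (h:0 v:0)
  [4] (0,1) acc=0 (h:0 v:0)
— OS: 2×2; PE[0][1] trace:
  [0] (0,1) acc=0 (h:0 v:0)
  [1] (0,1) acc=24 (h:4 v:6)
  [2] (0,1) acc=36 (h:3 v:4)
  [3] (0,1) acc=60 (h:4 v:6)
  [4] (0,1) acc=60 (h:0 v:0)
— RS: 2×3; PE[0][1] trace:
  [0] (0,1) acc=0 (h:0 v:0)
  [1] (0,1) acc=56 (h:56 v:8)
  [2] (0,1) acc=36 (h:36 v:4)
  [3] (0,1) acc=0 (h:0 v:0)
  [4] (0,1) acc=0 (h:0 v:0)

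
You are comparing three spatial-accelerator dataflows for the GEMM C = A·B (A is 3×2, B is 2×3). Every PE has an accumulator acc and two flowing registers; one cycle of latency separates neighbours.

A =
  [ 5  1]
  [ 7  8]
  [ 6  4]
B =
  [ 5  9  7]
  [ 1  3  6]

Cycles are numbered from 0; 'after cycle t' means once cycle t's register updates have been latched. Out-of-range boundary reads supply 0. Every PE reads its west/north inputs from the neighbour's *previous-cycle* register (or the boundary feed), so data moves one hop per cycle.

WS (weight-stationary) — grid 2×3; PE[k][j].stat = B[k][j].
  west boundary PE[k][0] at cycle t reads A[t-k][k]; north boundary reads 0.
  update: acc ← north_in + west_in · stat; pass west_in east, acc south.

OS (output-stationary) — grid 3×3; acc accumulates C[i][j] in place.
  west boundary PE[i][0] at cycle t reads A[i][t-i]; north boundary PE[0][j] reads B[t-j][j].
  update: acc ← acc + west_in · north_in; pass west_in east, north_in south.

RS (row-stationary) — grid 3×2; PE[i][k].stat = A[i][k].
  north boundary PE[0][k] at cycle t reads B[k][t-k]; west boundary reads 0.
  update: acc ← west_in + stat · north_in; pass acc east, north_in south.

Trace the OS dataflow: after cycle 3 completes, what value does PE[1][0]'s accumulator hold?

OS 3×3: PE[1][0] cycle-by-cycle (with neighbour feeds):
  after 0 — PE[0][0] acc=25, pass-E 5, pass-S 5
  after 0 — PE[1][0] acc=0, pass-E 0, pass-S 0
  after 1 — PE[0][0] acc=26, pass-E 1, pass-S 1
  after 1 — PE[1][0] acc=35, pass-E 7, pass-S 5
  after 2 — PE[0][0] acc=26, pass-E 0, pass-S 0
  after 2 — PE[1][0] acc=43, pass-E 8, pass-S 1
  after 3 — PE[0][0] acc=26, pass-E 0, pass-S 0
  after 3 — PE[1][0] acc=43, pass-E 0, pass-S 0

PE[1][0].acc = 43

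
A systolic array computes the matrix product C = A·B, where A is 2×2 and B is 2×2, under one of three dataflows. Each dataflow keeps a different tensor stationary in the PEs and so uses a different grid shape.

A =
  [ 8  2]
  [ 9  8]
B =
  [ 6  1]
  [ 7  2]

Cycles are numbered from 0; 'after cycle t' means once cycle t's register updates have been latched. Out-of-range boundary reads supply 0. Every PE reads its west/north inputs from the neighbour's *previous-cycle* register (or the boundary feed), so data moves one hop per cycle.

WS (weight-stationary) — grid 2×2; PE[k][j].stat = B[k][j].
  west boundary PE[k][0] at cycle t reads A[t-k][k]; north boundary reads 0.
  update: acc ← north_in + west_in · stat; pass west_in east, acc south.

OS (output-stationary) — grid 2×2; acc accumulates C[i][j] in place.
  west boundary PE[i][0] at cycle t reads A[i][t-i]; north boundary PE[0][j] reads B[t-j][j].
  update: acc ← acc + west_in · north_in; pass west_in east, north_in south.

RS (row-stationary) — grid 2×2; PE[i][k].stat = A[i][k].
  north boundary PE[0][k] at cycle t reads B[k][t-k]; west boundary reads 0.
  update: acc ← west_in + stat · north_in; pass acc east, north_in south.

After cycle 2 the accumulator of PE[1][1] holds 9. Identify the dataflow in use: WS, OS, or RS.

— WS: 2×2; PE[1][1] trace:
  step 0 · PE1,1: acc=0; fwd→0 fwd↓0
  step 1 · PE1,1: acc=0; fwd→0 fwd↓0
  step 2 · PE1,1: acc=12; fwd→2 fwd↓12
— OS: 2×2; PE[1][1] trace:
  step 0 · PE1,1: acc=0; fwd→0 fwd↓0
  step 1 · PE1,1: acc=0; fwd→0 fwd↓0
  step 2 · PE1,1: acc=9; fwd→9 fwd↓1
— RS: 2×2; PE[1][1] trace:
  step 0 · PE1,1: acc=0; fwd→0 fwd↓0
  step 1 · PE1,1: acc=0; fwd→0 fwd↓0
  step 2 · PE1,1: acc=110; fwd→110 fwd↓7

dataflow = OS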